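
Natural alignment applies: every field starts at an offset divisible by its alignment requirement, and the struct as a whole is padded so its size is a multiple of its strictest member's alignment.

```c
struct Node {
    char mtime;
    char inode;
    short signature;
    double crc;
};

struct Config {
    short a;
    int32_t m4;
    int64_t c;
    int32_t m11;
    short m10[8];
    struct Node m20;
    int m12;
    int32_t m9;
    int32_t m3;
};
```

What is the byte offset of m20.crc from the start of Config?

48

Node: 0..1  mtime  (1B, 1-aligned); 1..2  inode  (1B, 1-aligned); 2..4  signature  (2B, 2-aligned); 4..8  -- padding (4B); 8..16  crc  (8B, 8-aligned); sizeof = 16, alignof = 8
0..2  a  (2B, 2-aligned)
2..4  -- padding (2B)
4..8  m4  (4B, 4-aligned)
8..16  c  (8B, 8-aligned)
16..20  m11  (4B, 4-aligned)
20..36  m10  (16B, 2-aligned)
36..40  -- padding (4B)
40..56  m20  (16B, 8-aligned)
within Node: crc at 8
40 + 8 = 48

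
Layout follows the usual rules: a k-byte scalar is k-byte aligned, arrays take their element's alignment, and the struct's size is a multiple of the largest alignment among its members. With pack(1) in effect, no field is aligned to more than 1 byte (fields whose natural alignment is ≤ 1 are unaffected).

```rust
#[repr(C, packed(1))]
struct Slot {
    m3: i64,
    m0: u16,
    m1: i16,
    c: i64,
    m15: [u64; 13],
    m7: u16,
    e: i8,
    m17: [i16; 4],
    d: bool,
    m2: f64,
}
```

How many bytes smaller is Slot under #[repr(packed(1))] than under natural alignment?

8

natural layout:
  m3 at 0 (size 8, align 8) → ends 8
  m0 at 8 (size 2, align 2) → ends 10
  m1 at 10 (size 2, align 2) → ends 12
  pad 4 to align 8 for c
  c at 16 (size 8, align 8) → ends 24
  m15 at 24 (size 104, align 8) → ends 128
  m7 at 128 (size 2, align 2) → ends 130
  e at 130 (size 1, align 1) → ends 131
  pad 1 to align 2 for m17
  m17 at 132 (size 8, align 2) → ends 140
  d at 140 (size 1, align 1) → ends 141
  pad 3 to align 8 for m2
  m2 at 144 (size 8, align 8) → ends 152
  total 152 bytes, alignment 8
packed(1) layout:
  m3 at 0 (size 8, align 1) → ends 8
  m0 at 8 (size 2, align 1) → ends 10
  m1 at 10 (size 2, align 1) → ends 12
  c at 12 (size 8, align 1) → ends 20
  m15 at 20 (size 104, align 1) → ends 124
  m7 at 124 (size 2, align 1) → ends 126
  e at 126 (size 1, align 1) → ends 127
  m17 at 127 (size 8, align 1) → ends 135
  d at 135 (size 1, align 1) → ends 136
  m2 at 136 (size 8, align 1) → ends 144
  total 144 bytes, alignment 1
152 − 144 = 8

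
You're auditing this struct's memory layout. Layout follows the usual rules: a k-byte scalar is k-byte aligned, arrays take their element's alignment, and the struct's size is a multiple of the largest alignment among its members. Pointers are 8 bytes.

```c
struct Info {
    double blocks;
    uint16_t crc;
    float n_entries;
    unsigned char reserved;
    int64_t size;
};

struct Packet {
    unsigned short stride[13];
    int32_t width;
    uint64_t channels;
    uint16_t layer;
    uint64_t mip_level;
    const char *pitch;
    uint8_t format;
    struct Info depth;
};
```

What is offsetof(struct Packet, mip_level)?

Info: 0..8  blocks  (8B, 8-aligned); 8..10  crc  (2B, 2-aligned); 10..12  -- padding (2B); 12..16  n_entries  (4B, 4-aligned); 16..17  reserved  (1B, 1-aligned); 17..24  -- padding (7B); 24..32  size  (8B, 8-aligned); sizeof = 32, alignof = 8
0..26  stride  (26B, 2-aligned)
26..28  -- padding (2B)
28..32  width  (4B, 4-aligned)
32..40  channels  (8B, 8-aligned)
40..42  layer  (2B, 2-aligned)
42..48  -- padding (6B)
48..56  mip_level  (8B, 8-aligned)

48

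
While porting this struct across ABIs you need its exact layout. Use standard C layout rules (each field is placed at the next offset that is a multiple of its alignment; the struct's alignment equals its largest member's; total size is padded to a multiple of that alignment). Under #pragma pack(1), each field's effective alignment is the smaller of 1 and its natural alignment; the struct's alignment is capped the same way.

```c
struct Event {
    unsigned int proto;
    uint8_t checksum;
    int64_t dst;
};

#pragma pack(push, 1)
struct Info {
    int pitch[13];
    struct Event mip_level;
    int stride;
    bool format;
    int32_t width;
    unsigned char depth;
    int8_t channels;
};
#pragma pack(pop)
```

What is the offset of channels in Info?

Event: 0..4  proto  (4B, 4-aligned); 4..5  checksum  (1B, 1-aligned); 5..8  -- padding (3B); 8..16  dst  (8B, 8-aligned); sizeof = 16, alignof = 8
0..52  pitch  (52B, 1-aligned)
52..68  mip_level  (16B, 1-aligned)
68..72  stride  (4B, 1-aligned)
72..73  format  (1B, 1-aligned)
73..77  width  (4B, 1-aligned)
77..78  depth  (1B, 1-aligned)
78..79  channels  (1B, 1-aligned)

78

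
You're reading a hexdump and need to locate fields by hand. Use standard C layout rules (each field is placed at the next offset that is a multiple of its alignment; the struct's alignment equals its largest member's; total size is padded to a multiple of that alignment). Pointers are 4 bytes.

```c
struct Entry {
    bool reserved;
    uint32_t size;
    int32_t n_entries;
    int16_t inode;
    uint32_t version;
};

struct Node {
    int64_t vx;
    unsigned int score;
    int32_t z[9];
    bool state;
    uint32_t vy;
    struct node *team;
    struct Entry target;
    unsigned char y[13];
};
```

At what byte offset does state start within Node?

Entry: 0..1  reserved  (1B, 1-aligned); 1..4  -- padding (3B); 4..8  size  (4B, 4-aligned); 8..12  n_entries  (4B, 4-aligned); 12..14  inode  (2B, 2-aligned); 14..16  -- padding (2B); 16..20  version  (4B, 4-aligned); sizeof = 20, alignof = 4
0..8  vx  (8B, 8-aligned)
8..12  score  (4B, 4-aligned)
12..48  z  (36B, 4-aligned)
48..49  state  (1B, 1-aligned)

48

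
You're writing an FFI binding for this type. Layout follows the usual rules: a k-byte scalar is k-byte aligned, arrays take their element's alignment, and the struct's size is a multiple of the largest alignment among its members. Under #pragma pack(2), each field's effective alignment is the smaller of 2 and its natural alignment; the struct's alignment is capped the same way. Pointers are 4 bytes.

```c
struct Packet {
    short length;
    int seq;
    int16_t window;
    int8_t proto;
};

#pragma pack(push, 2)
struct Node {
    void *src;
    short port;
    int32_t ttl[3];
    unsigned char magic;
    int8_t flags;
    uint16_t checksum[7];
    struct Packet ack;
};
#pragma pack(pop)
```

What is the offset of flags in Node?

19

Packet: 0..2  length  (2B, 2-aligned); 2..4  -- padding (2B); 4..8  seq  (4B, 4-aligned); 8..10  window  (2B, 2-aligned); 10..11  proto  (1B, 1-aligned); 11..12  -- tail padding (1B); sizeof = 12, alignof = 4
0..4  src  (4B, 2-aligned)
4..6  port  (2B, 2-aligned)
6..18  ttl  (12B, 2-aligned)
18..19  magic  (1B, 1-aligned)
19..20  flags  (1B, 1-aligned)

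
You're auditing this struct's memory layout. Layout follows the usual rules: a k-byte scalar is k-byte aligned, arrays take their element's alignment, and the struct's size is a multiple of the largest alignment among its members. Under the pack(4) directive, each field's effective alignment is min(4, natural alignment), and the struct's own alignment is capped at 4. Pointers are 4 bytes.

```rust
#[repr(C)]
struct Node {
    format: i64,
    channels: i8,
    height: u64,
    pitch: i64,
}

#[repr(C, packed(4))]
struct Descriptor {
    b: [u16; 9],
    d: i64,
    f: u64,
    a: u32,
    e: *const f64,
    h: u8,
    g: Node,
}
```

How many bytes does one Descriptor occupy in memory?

80

Node: format at 0 (size 8, align 8) → ends 8; channels at 8 (size 1, align 1) → ends 9; pad 7 to align 8 for height; height at 16 (size 8, align 8) → ends 24; pitch at 24 (size 8, align 8) → ends 32; total 32 bytes, alignment 8
b at 0 (size 18, align 2) → ends 18
pad 2 to align 4 for d
d at 20 (size 8, align 4) → ends 28
f at 28 (size 8, align 4) → ends 36
a at 36 (size 4, align 4) → ends 40
e at 40 (size 4, align 4) → ends 44
h at 44 (size 1, align 1) → ends 45
pad 3 to align 4 for g
g at 48 (size 32, align 4) → ends 80
total 80 bytes, alignment 4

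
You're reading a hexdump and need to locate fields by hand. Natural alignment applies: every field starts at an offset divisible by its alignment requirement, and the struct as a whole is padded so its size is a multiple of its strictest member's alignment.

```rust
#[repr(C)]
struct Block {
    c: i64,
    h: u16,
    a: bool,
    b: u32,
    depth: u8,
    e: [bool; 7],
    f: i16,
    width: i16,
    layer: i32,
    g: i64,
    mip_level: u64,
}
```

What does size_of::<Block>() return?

@0: c [8B, align 8] → 8
@8: h [2B, align 2] → 10
@10: a [1B, align 1] → 11
+1 pad (align 4)
@12: b [4B, align 4] → 16
@16: depth [1B, align 1] → 17
@17: e [7B, align 1] → 24
@24: f [2B, align 2] → 26
@26: width [2B, align 2] → 28
@28: layer [4B, align 4] → 32
@32: g [8B, align 8] → 40
@40: mip_level [8B, align 8] → 48
size 48, align 8

48 bytes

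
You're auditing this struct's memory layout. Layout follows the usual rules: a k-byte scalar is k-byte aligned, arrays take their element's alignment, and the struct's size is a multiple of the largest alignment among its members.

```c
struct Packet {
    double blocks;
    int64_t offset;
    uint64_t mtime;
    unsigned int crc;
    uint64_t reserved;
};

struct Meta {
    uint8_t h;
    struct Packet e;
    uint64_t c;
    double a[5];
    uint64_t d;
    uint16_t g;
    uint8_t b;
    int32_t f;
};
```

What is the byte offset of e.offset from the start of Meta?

Packet: @0: blocks [8B, align 8] → 8; @8: offset [8B, align 8] → 16; @16: mtime [8B, align 8] → 24; @24: crc [4B, align 4] → 28; +4 pad (align 8); @32: reserved [8B, align 8] → 40; size 40, align 8
@0: h [1B, align 1] → 1
+7 pad (align 8)
@8: e [40B, align 8] → 48
within Packet: offset at 8
8 + 8 = 16

16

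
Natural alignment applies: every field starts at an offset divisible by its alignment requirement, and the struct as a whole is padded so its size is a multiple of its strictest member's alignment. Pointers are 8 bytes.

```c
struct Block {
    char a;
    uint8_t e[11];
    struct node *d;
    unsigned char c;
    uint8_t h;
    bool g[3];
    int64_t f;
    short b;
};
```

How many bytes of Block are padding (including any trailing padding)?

13

@0: a [1B, align 1] → 1
@1: e [11B, align 1] → 12
+4 pad (align 8)
@16: d [8B, align 8] → 24
@24: c [1B, align 1] → 25
@25: h [1B, align 1] → 26
@26: g [3B, align 1] → 29
+3 pad (align 8)
@32: f [8B, align 8] → 40
@40: b [2B, align 2] → 42
+6 tail pad (align 8)
size 48, align 8
data bytes 35, size 48 → padding 13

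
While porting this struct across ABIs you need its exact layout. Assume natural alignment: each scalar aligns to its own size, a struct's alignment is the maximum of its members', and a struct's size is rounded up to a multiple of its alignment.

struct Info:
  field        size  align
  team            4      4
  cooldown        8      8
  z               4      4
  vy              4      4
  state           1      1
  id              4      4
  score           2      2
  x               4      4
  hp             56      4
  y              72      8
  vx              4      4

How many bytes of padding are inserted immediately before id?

3

0..4  team  (4B, 4-aligned)
4..8  -- padding (4B)
8..16  cooldown  (8B, 8-aligned)
16..20  z  (4B, 4-aligned)
20..24  vy  (4B, 4-aligned)
24..25  state  (1B, 1-aligned)
25..28  -- padding (3B)
28..32  id  (4B, 4-aligned)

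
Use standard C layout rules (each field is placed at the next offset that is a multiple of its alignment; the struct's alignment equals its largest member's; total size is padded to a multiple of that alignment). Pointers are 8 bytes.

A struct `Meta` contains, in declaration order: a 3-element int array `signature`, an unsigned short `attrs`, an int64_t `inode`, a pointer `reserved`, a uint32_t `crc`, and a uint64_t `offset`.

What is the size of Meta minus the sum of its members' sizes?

@0: signature [12B, align 4] → 12
@12: attrs [2B, align 2] → 14
+2 pad (align 8)
@16: inode [8B, align 8] → 24
@24: reserved [8B, align 8] → 32
@32: crc [4B, align 4] → 36
+4 pad (align 8)
@40: offset [8B, align 8] → 48
size 48, align 8
data bytes 42, size 48 → padding 6

6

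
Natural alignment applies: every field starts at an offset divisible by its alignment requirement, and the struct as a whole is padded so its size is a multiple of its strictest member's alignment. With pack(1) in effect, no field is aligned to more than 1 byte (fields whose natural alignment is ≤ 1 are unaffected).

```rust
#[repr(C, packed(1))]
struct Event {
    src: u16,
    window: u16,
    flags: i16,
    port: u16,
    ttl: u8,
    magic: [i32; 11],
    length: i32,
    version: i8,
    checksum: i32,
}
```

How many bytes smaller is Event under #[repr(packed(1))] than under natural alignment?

6

natural layout:
  0..2  src  (2B, 2-aligned)
  2..4  window  (2B, 2-aligned)
  4..6  flags  (2B, 2-aligned)
  6..8  port  (2B, 2-aligned)
  8..9  ttl  (1B, 1-aligned)
  9..12  -- padding (3B)
  12..56  magic  (44B, 4-aligned)
  56..60  length  (4B, 4-aligned)
  60..61  version  (1B, 1-aligned)
  61..64  -- padding (3B)
  64..68  checksum  (4B, 4-aligned)
  sizeof = 68, alignof = 4
packed(1) layout:
  0..2  src  (2B, 1-aligned)
  2..4  window  (2B, 1-aligned)
  4..6  flags  (2B, 1-aligned)
  6..8  port  (2B, 1-aligned)
  8..9  ttl  (1B, 1-aligned)
  9..53  magic  (44B, 1-aligned)
  53..57  length  (4B, 1-aligned)
  57..58  version  (1B, 1-aligned)
  58..62  checksum  (4B, 1-aligned)
  sizeof = 62, alignof = 1
68 − 62 = 6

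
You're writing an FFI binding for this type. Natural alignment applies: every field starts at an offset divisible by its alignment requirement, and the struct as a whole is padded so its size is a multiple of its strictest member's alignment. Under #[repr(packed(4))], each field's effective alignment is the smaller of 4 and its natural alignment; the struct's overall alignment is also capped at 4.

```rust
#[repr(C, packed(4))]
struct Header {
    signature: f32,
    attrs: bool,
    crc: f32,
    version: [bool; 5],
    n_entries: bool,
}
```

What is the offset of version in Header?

12

0..4  signature  (4B, 4-aligned)
4..5  attrs  (1B, 1-aligned)
5..8  -- padding (3B)
8..12  crc  (4B, 4-aligned)
12..17  version  (5B, 1-aligned)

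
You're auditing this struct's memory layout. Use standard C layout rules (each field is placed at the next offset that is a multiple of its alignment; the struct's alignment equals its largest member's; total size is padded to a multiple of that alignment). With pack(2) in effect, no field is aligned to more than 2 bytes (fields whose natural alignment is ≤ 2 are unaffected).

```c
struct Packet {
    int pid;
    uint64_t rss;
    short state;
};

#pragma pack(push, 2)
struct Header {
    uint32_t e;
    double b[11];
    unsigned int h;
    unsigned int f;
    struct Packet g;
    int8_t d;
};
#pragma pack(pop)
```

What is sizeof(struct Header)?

126

Packet: @0: pid [4B, align 4] → 4; +4 pad (align 8); @8: rss [8B, align 8] → 16; @16: state [2B, align 2] → 18; +6 tail pad (align 8); size 24, align 8
@0: e [4B, align 2] → 4
@4: b [88B, align 2] → 92
@92: h [4B, align 2] → 96
@96: f [4B, align 2] → 100
@100: g [24B, align 2] → 124
@124: d [1B, align 1] → 125
+1 tail pad (align 2)
size 126, align 2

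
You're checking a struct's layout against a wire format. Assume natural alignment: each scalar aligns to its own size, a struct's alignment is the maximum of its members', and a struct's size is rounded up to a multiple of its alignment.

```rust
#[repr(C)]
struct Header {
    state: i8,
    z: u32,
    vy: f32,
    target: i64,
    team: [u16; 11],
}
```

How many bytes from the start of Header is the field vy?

8

0..1  state  (1B, 1-aligned)
1..4  -- padding (3B)
4..8  z  (4B, 4-aligned)
8..12  vy  (4B, 4-aligned)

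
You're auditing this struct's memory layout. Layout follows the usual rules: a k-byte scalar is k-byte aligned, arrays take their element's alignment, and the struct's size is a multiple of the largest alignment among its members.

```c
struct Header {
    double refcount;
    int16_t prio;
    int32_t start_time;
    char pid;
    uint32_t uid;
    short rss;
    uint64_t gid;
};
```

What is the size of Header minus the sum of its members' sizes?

11

refcount at 0 (size 8, align 8) → ends 8
prio at 8 (size 2, align 2) → ends 10
pad 2 to align 4 for start_time
start_time at 12 (size 4, align 4) → ends 16
pid at 16 (size 1, align 1) → ends 17
pad 3 to align 4 for uid
uid at 20 (size 4, align 4) → ends 24
rss at 24 (size 2, align 2) → ends 26
pad 6 to align 8 for gid
gid at 32 (size 8, align 8) → ends 40
total 40 bytes, alignment 8
data bytes 29, size 40 → padding 11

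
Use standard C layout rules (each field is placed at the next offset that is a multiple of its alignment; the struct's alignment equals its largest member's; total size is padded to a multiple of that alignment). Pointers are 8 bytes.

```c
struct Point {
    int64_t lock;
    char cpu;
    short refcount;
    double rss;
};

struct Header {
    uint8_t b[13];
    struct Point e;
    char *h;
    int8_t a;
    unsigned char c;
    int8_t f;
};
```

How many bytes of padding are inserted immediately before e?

3

Point: @0: lock [8B, align 8] → 8; @8: cpu [1B, align 1] → 9; +1 pad (align 2); @10: refcount [2B, align 2] → 12; +4 pad (align 8); @16: rss [8B, align 8] → 24; size 24, align 8
@0: b [13B, align 1] → 13
+3 pad (align 8)
@16: e [24B, align 8] → 40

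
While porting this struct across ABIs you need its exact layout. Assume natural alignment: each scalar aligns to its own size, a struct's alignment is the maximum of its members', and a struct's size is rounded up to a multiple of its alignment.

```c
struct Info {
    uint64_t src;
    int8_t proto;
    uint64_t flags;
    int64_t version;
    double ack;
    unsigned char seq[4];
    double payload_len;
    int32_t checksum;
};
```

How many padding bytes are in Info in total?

@0: src [8B, align 8] → 8
@8: proto [1B, align 1] → 9
+7 pad (align 8)
@16: flags [8B, align 8] → 24
@24: version [8B, align 8] → 32
@32: ack [8B, align 8] → 40
@40: seq [4B, align 1] → 44
+4 pad (align 8)
@48: payload_len [8B, align 8] → 56
@56: checksum [4B, align 4] → 60
+4 tail pad (align 8)
size 64, align 8
data bytes 49, size 64 → padding 15

15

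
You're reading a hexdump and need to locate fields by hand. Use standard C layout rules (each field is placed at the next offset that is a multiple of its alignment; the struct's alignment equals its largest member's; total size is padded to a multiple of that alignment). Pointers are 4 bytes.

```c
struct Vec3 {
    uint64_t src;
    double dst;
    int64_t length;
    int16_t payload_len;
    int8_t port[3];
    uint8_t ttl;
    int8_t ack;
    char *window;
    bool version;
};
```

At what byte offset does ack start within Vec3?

src at 0 (size 8, align 8) → ends 8
dst at 8 (size 8, align 8) → ends 16
length at 16 (size 8, align 8) → ends 24
payload_len at 24 (size 2, align 2) → ends 26
port at 26 (size 3, align 1) → ends 29
ttl at 29 (size 1, align 1) → ends 30
ack at 30 (size 1, align 1) → ends 31

30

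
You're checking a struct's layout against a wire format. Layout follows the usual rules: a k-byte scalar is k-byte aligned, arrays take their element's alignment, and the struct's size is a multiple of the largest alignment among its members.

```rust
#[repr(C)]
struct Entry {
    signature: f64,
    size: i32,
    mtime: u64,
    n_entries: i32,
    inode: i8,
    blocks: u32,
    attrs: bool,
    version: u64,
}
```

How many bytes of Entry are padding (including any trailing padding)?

10

0..8  signature  (8B, 8-aligned)
8..12  size  (4B, 4-aligned)
12..16  -- padding (4B)
16..24  mtime  (8B, 8-aligned)
24..28  n_entries  (4B, 4-aligned)
28..29  inode  (1B, 1-aligned)
29..32  -- padding (3B)
32..36  blocks  (4B, 4-aligned)
36..37  attrs  (1B, 1-aligned)
37..40  -- padding (3B)
40..48  version  (8B, 8-aligned)
sizeof = 48, alignof = 8
data bytes 38, size 48 → padding 10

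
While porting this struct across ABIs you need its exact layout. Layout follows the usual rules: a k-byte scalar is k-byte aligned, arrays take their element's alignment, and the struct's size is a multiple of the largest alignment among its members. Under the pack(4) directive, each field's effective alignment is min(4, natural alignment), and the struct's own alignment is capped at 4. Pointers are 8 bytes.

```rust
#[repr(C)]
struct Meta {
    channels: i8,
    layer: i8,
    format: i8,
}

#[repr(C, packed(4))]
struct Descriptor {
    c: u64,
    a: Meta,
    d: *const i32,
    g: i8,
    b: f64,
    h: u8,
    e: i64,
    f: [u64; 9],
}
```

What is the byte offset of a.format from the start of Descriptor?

10

Meta: 0..1  channels  (1B, 1-aligned); 1..2  layer  (1B, 1-aligned); 2..3  format  (1B, 1-aligned); sizeof = 3, alignof = 1
0..8  c  (8B, 4-aligned)
8..11  a  (3B, 1-aligned)
within Meta: format at 2
8 + 2 = 10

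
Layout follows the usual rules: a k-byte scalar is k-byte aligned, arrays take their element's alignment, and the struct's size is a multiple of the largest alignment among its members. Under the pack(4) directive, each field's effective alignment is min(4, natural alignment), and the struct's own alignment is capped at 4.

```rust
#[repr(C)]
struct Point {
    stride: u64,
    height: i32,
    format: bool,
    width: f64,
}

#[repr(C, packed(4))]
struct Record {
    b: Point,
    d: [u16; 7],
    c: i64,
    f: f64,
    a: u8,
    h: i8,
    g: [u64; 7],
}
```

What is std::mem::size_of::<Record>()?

116 bytes

Point: stride at 0 (size 8, align 8) → ends 8; height at 8 (size 4, align 4) → ends 12; format at 12 (size 1, align 1) → ends 13; pad 3 to align 8 for width; width at 16 (size 8, align 8) → ends 24; total 24 bytes, alignment 8
b at 0 (size 24, align 4) → ends 24
d at 24 (size 14, align 2) → ends 38
pad 2 to align 4 for c
c at 40 (size 8, align 4) → ends 48
f at 48 (size 8, align 4) → ends 56
a at 56 (size 1, align 1) → ends 57
h at 57 (size 1, align 1) → ends 58
pad 2 to align 4 for g
g at 60 (size 56, align 4) → ends 116
total 116 bytes, alignment 4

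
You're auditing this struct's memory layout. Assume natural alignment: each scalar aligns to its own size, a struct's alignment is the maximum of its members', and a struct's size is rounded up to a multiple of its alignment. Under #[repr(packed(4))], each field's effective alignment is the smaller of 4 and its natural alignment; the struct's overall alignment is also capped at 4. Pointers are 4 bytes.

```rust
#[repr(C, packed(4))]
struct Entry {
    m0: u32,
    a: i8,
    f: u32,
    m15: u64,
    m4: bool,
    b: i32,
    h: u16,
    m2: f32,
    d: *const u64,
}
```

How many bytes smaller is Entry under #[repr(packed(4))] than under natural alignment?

8

natural layout:
  0..4  m0  (4B, 4-aligned)
  4..5  a  (1B, 1-aligned)
  5..8  -- padding (3B)
  8..12  f  (4B, 4-aligned)
  12..16  -- padding (4B)
  16..24  m15  (8B, 8-aligned)
  24..25  m4  (1B, 1-aligned)
  25..28  -- padding (3B)
  28..32  b  (4B, 4-aligned)
  32..34  h  (2B, 2-aligned)
  34..36  -- padding (2B)
  36..40  m2  (4B, 4-aligned)
  40..44  d  (4B, 4-aligned)
  44..48  -- tail padding (4B)
  sizeof = 48, alignof = 8
packed(4) layout:
  0..4  m0  (4B, 4-aligned)
  4..5  a  (1B, 1-aligned)
  5..8  -- padding (3B)
  8..12  f  (4B, 4-aligned)
  12..20  m15  (8B, 4-aligned)
  20..21  m4  (1B, 1-aligned)
  21..24  -- padding (3B)
  24..28  b  (4B, 4-aligned)
  28..30  h  (2B, 2-aligned)
  30..32  -- padding (2B)
  32..36  m2  (4B, 4-aligned)
  36..40  d  (4B, 4-aligned)
  sizeof = 40, alignof = 4
48 − 40 = 8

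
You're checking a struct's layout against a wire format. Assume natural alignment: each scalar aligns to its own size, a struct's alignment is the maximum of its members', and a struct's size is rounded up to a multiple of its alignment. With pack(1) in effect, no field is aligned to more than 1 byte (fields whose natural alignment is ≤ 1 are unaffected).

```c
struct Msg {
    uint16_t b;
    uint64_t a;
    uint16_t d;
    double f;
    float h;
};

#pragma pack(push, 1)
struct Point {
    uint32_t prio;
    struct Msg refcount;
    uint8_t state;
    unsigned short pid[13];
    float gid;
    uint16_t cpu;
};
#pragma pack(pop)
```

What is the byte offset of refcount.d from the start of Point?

Msg: b at 0 (size 2, align 2) → ends 2; pad 6 to align 8 for a; a at 8 (size 8, align 8) → ends 16; d at 16 (size 2, align 2) → ends 18; pad 6 to align 8 for f; f at 24 (size 8, align 8) → ends 32; h at 32 (size 4, align 4) → ends 36; tail pad 4 to reach multiple of 8; total 40 bytes, alignment 8
prio at 0 (size 4, align 1) → ends 4
refcount at 4 (size 40, align 1) → ends 44
within Msg: d at 16
4 + 16 = 20

20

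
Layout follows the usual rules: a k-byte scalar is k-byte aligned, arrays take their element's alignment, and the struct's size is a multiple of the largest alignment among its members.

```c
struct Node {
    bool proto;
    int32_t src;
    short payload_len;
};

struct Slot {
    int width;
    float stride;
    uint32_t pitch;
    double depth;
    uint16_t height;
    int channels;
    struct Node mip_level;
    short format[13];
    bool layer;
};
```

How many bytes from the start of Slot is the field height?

Node: proto at 0 (size 1, align 1) → ends 1; pad 3 to align 4 for src; src at 4 (size 4, align 4) → ends 8; payload_len at 8 (size 2, align 2) → ends 10; tail pad 2 to reach multiple of 4; total 12 bytes, alignment 4
width at 0 (size 4, align 4) → ends 4
stride at 4 (size 4, align 4) → ends 8
pitch at 8 (size 4, align 4) → ends 12
pad 4 to align 8 for depth
depth at 16 (size 8, align 8) → ends 24
height at 24 (size 2, align 2) → ends 26

24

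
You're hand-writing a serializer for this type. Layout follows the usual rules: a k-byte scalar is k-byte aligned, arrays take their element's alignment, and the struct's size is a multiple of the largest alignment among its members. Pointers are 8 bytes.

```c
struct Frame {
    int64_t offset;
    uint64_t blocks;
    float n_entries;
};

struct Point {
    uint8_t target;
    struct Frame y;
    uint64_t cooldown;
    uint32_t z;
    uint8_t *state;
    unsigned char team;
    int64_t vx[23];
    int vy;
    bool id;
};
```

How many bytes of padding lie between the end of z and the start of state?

Frame: offset at 0 (size 8, align 8) → ends 8; blocks at 8 (size 8, align 8) → ends 16; n_entries at 16 (size 4, align 4) → ends 20; tail pad 4 to reach multiple of 8; total 24 bytes, alignment 8
target at 0 (size 1, align 1) → ends 1
pad 7 to align 8 for y
y at 8 (size 24, align 8) → ends 32
cooldown at 32 (size 8, align 8) → ends 40
z at 40 (size 4, align 4) → ends 44
pad 4 to align 8 for state
state at 48 (size 8, align 8) → ends 56

4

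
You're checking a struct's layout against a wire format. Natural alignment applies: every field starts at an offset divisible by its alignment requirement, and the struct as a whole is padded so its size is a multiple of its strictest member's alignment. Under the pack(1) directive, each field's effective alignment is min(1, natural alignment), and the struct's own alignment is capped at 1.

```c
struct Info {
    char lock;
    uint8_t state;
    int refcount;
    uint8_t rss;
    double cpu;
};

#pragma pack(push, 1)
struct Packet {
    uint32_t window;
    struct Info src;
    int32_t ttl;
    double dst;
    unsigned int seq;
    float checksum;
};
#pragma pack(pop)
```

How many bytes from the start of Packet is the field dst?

Info: 0..1  lock  (1B, 1-aligned); 1..2  state  (1B, 1-aligned); 2..4  -- padding (2B); 4..8  refcount  (4B, 4-aligned); 8..9  rss  (1B, 1-aligned); 9..16  -- padding (7B); 16..24  cpu  (8B, 8-aligned); sizeof = 24, alignof = 8
0..4  window  (4B, 1-aligned)
4..28  src  (24B, 1-aligned)
28..32  ttl  (4B, 1-aligned)
32..40  dst  (8B, 1-aligned)

32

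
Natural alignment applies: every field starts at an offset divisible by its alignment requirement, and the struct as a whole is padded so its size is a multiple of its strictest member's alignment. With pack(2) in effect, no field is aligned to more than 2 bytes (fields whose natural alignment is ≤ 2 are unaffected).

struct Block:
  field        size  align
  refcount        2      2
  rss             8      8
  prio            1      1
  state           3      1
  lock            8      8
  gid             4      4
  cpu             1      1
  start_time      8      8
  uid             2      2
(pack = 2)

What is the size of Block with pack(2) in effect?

38

0..2  refcount  (2B, 2-aligned)
2..10  rss  (8B, 2-aligned)
10..11  prio  (1B, 1-aligned)
11..14  state  (3B, 1-aligned)
14..22  lock  (8B, 2-aligned)
22..26  gid  (4B, 2-aligned)
26..27  cpu  (1B, 1-aligned)
27..28  -- padding (1B)
28..36  start_time  (8B, 2-aligned)
36..38  uid  (2B, 2-aligned)
sizeof = 38, alignof = 2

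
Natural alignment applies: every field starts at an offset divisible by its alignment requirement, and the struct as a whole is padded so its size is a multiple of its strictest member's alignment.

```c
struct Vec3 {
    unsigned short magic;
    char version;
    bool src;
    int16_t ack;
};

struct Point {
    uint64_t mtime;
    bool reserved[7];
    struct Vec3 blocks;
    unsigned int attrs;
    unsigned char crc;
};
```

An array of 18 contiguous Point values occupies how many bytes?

Vec3: 0..2  magic  (2B, 2-aligned); 2..3  version  (1B, 1-aligned); 3..4  src  (1B, 1-aligned); 4..6  ack  (2B, 2-aligned); sizeof = 6, alignof = 2
0..8  mtime  (8B, 8-aligned)
8..15  reserved  (7B, 1-aligned)
15..16  -- padding (1B)
16..22  blocks  (6B, 2-aligned)
22..24  -- padding (2B)
24..28  attrs  (4B, 4-aligned)
28..29  crc  (1B, 1-aligned)
29..32  -- tail padding (3B)
sizeof = 32, alignof = 8
array of 18: 18 × 32 = 576

576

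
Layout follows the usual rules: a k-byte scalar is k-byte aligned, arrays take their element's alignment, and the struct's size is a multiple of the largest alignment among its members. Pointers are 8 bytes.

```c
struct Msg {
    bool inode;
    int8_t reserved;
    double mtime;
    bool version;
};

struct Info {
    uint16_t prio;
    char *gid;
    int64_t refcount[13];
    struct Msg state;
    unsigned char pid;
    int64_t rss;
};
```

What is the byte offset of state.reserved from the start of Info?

Msg: inode at 0 (size 1, align 1) → ends 1; reserved at 1 (size 1, align 1) → ends 2; pad 6 to align 8 for mtime; mtime at 8 (size 8, align 8) → ends 16; version at 16 (size 1, align 1) → ends 17; tail pad 7 to reach multiple of 8; total 24 bytes, alignment 8
prio at 0 (size 2, align 2) → ends 2
pad 6 to align 8 for gid
gid at 8 (size 8, align 8) → ends 16
refcount at 16 (size 104, align 8) → ends 120
state at 120 (size 24, align 8) → ends 144
within Msg: reserved at 1
120 + 1 = 121

121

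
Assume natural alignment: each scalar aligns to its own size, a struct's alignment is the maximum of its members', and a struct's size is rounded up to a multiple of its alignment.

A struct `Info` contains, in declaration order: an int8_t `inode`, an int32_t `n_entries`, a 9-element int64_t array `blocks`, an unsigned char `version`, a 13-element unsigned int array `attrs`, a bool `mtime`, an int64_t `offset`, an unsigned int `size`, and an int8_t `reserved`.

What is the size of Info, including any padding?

160 bytes

inode at 0 (size 1, align 1) → ends 1
pad 3 to align 4 for n_entries
n_entries at 4 (size 4, align 4) → ends 8
blocks at 8 (size 72, align 8) → ends 80
version at 80 (size 1, align 1) → ends 81
pad 3 to align 4 for attrs
attrs at 84 (size 52, align 4) → ends 136
mtime at 136 (size 1, align 1) → ends 137
pad 7 to align 8 for offset
offset at 144 (size 8, align 8) → ends 152
size at 152 (size 4, align 4) → ends 156
reserved at 156 (size 1, align 1) → ends 157
tail pad 3 to reach multiple of 8
total 160 bytes, alignment 8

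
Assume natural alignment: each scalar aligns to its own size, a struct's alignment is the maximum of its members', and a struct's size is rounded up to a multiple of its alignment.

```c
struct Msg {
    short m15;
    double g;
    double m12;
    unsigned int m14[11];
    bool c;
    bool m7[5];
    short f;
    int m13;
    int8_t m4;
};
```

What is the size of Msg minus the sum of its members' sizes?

0..2  m15  (2B, 2-aligned)
2..8  -- padding (6B)
8..16  g  (8B, 8-aligned)
16..24  m12  (8B, 8-aligned)
24..68  m14  (44B, 4-aligned)
68..69  c  (1B, 1-aligned)
69..74  m7  (5B, 1-aligned)
74..76  f  (2B, 2-aligned)
76..80  m13  (4B, 4-aligned)
80..81  m4  (1B, 1-aligned)
81..88  -- tail padding (7B)
sizeof = 88, alignof = 8
data bytes 75, size 88 → padding 13

13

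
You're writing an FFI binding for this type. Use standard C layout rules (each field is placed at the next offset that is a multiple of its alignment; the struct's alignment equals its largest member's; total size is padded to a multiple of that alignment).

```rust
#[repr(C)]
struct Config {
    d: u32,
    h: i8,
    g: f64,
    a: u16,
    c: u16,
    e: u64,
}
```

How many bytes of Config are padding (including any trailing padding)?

7

d at 0 (size 4, align 4) → ends 4
h at 4 (size 1, align 1) → ends 5
pad 3 to align 8 for g
g at 8 (size 8, align 8) → ends 16
a at 16 (size 2, align 2) → ends 18
c at 18 (size 2, align 2) → ends 20
pad 4 to align 8 for e
e at 24 (size 8, align 8) → ends 32
total 32 bytes, alignment 8
data bytes 25, size 32 → padding 7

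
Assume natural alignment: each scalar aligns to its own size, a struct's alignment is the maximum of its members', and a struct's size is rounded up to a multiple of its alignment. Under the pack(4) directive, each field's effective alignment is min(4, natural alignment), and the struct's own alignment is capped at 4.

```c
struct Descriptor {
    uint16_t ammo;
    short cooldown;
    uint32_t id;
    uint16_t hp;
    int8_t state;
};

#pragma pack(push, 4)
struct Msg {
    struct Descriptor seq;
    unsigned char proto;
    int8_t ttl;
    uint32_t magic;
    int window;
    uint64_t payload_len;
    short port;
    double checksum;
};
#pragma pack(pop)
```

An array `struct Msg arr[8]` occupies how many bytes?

352

Descriptor: @0: ammo [2B, align 2] → 2; @2: cooldown [2B, align 2] → 4; @4: id [4B, align 4] → 8; @8: hp [2B, align 2] → 10; @10: state [1B, align 1] → 11; +1 tail pad (align 4); size 12, align 4
@0: seq [12B, align 4] → 12
@12: proto [1B, align 1] → 13
@13: ttl [1B, align 1] → 14
+2 pad (align 4)
@16: magic [4B, align 4] → 20
@20: window [4B, align 4] → 24
@24: payload_len [8B, align 4] → 32
@32: port [2B, align 2] → 34
+2 pad (align 4)
@36: checksum [8B, align 4] → 44
size 44, align 4
array of 8: 8 × 44 = 352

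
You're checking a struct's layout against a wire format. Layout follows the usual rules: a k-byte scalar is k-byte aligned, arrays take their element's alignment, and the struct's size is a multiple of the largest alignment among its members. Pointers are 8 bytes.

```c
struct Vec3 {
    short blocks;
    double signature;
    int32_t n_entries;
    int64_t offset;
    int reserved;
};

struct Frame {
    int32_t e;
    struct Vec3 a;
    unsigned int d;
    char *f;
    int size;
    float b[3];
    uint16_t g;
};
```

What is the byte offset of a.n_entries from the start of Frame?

24

Vec3: @0: blocks [2B, align 2] → 2; +6 pad (align 8); @8: signature [8B, align 8] → 16; @16: n_entries [4B, align 4] → 20; +4 pad (align 8); @24: offset [8B, align 8] → 32; @32: reserved [4B, align 4] → 36; +4 tail pad (align 8); size 40, align 8
@0: e [4B, align 4] → 4
+4 pad (align 8)
@8: a [40B, align 8] → 48
within Vec3: n_entries at 16
8 + 16 = 24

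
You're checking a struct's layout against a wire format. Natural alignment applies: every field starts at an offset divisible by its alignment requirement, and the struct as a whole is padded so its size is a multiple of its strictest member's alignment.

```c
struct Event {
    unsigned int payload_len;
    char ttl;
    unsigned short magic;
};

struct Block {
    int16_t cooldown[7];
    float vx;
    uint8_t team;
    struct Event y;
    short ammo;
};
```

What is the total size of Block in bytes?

Event: 0..4  payload_len  (4B, 4-aligned); 4..5  ttl  (1B, 1-aligned); 5..6  -- padding (1B); 6..8  magic  (2B, 2-aligned); sizeof = 8, alignof = 4
0..14  cooldown  (14B, 2-aligned)
14..16  -- padding (2B)
16..20  vx  (4B, 4-aligned)
20..21  team  (1B, 1-aligned)
21..24  -- padding (3B)
24..32  y  (8B, 4-aligned)
32..34  ammo  (2B, 2-aligned)
34..36  -- tail padding (2B)
sizeof = 36, alignof = 4

36 bytes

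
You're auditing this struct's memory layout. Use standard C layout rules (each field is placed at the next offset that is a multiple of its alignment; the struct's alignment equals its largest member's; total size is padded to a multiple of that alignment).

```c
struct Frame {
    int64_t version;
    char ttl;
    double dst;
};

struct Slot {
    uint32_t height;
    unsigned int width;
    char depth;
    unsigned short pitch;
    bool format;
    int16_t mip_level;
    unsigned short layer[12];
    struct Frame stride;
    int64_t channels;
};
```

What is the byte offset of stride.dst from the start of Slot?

Frame: 0..8  version  (8B, 8-aligned); 8..9  ttl  (1B, 1-aligned); 9..16  -- padding (7B); 16..24  dst  (8B, 8-aligned); sizeof = 24, alignof = 8
0..4  height  (4B, 4-aligned)
4..8  width  (4B, 4-aligned)
8..9  depth  (1B, 1-aligned)
9..10  -- padding (1B)
10..12  pitch  (2B, 2-aligned)
12..13  format  (1B, 1-aligned)
13..14  -- padding (1B)
14..16  mip_level  (2B, 2-aligned)
16..40  layer  (24B, 2-aligned)
40..64  stride  (24B, 8-aligned)
within Frame: dst at 16
40 + 16 = 56

56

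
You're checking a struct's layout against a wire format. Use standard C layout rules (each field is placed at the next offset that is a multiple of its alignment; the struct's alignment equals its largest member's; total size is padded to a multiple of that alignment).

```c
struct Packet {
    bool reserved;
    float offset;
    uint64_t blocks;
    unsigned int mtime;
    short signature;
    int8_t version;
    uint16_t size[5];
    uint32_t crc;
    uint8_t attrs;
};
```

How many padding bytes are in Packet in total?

13

@0: reserved [1B, align 1] → 1
+3 pad (align 4)
@4: offset [4B, align 4] → 8
@8: blocks [8B, align 8] → 16
@16: mtime [4B, align 4] → 20
@20: signature [2B, align 2] → 22
@22: version [1B, align 1] → 23
+1 pad (align 2)
@24: size [10B, align 2] → 34
+2 pad (align 4)
@36: crc [4B, align 4] → 40
@40: attrs [1B, align 1] → 41
+7 tail pad (align 8)
size 48, align 8
data bytes 35, size 48 → padding 13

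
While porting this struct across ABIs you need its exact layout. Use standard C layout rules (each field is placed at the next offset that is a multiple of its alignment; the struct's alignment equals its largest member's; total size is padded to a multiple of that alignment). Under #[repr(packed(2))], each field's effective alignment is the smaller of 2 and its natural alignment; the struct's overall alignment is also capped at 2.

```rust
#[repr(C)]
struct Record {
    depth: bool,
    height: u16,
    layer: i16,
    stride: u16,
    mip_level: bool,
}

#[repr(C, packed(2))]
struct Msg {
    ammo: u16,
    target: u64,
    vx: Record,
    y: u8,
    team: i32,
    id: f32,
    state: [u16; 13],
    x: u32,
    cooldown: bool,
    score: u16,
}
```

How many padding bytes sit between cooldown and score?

1

Record: depth at 0 (size 1, align 1) → ends 1; pad 1 to align 2 for height; height at 2 (size 2, align 2) → ends 4; layer at 4 (size 2, align 2) → ends 6; stride at 6 (size 2, align 2) → ends 8; mip_level at 8 (size 1, align 1) → ends 9; tail pad 1 to reach multiple of 2; total 10 bytes, alignment 2
ammo at 0 (size 2, align 2) → ends 2
target at 2 (size 8, align 2) → ends 10
vx at 10 (size 10, align 2) → ends 20
y at 20 (size 1, align 1) → ends 21
pad 1 to align 2 for team
team at 22 (size 4, align 2) → ends 26
id at 26 (size 4, align 2) → ends 30
state at 30 (size 26, align 2) → ends 56
x at 56 (size 4, align 2) → ends 60
cooldown at 60 (size 1, align 1) → ends 61
pad 1 to align 2 for score
score at 62 (size 2, align 2) → ends 64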